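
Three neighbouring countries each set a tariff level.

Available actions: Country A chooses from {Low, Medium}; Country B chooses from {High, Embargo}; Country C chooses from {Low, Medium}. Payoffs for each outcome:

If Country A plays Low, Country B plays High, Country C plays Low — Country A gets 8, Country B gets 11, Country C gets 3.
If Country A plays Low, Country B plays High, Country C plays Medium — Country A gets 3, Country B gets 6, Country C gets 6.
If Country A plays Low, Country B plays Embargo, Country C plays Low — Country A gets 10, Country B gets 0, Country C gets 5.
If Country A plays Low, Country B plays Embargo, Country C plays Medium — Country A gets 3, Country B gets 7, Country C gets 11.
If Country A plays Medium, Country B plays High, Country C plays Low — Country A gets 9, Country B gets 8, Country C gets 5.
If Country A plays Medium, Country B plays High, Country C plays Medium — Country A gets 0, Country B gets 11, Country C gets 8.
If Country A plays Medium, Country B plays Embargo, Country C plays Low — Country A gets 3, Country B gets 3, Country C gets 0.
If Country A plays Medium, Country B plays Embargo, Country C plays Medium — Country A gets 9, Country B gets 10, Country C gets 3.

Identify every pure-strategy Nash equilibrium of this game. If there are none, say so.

none

Mark each player's best response to every combination of opponents' strategies; a profile where every player is best-responding is a pure Nash equilibrium.
Country A against (High, Low): payoffs 8, 9 → best response Medium.
Country A against (High, Medium): payoffs 3, 0 → best response Low.
Country A against (Embargo, Low): payoffs 10, 3 → best response Low.
Country A against (Embargo, Medium): payoffs 3, 9 → best response Medium.
Country B against (Low, Low): payoffs 11, 0 → best response High.
Country B against (Low, Medium): payoffs 6, 7 → best response Embargo.
Country B against (Medium, Low): payoffs 8, 3 → best response High.
Country B against (Medium, Medium): payoffs 11, 10 → best response High.
Country C against (Low, High): payoffs 3, 6 → best response Medium.
Country C against (Low, Embargo): payoffs 5, 11 → best response Medium.
Country C against (Medium, High): payoffs 5, 8 → best response Medium.
Country C against (Medium, Embargo): payoffs 0, 3 → best response Medium.
No profile is a mutual best response for all players.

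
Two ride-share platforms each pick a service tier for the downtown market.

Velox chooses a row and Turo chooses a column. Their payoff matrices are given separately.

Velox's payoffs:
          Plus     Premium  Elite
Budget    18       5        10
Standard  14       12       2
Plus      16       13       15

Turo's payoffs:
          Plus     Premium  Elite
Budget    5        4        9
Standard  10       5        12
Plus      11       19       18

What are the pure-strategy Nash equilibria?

The unique pure-strategy Nash equilibrium is (Plus, Premium).

Velox against Plus: payoffs 18, 14, 16 → best response Budget.
Velox against Premium: payoffs 5, 12, 13 → best response Plus.
Velox against Elite: payoffs 10, 2, 15 → best response Plus.
Turo against Budget: payoffs 5, 4, 9 → best response Elite.
Turo against Standard: payoffs 10, 5, 12 → best response Elite.
Turo against Plus: payoffs 11, 19, 18 → best response Premium.
Mutual best responses: (Plus, Premium).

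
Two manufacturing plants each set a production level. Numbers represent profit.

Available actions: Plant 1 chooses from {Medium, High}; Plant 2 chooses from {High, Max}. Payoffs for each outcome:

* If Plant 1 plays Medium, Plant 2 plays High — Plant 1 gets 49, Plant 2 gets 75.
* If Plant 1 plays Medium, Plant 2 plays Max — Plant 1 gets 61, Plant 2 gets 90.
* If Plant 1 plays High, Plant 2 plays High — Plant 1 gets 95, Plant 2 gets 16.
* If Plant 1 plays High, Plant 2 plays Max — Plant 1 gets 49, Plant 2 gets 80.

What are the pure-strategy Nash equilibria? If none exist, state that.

Mark each player's best response to every combination of opponents' strategies; a profile where every player is best-responding is a pure Nash equilibrium.
Plant 1 against High: payoffs 49, 95 → best response High.
Plant 1 against Max: payoffs 61, 49 → best response Medium.
Plant 2 against Medium: payoffs 75, 90 → best response Max.
Plant 2 against High: payoffs 16, 80 → best response Max.
Mutual best responses: (Medium, Max).

The unique pure-strategy Nash equilibrium is (Medium, Max).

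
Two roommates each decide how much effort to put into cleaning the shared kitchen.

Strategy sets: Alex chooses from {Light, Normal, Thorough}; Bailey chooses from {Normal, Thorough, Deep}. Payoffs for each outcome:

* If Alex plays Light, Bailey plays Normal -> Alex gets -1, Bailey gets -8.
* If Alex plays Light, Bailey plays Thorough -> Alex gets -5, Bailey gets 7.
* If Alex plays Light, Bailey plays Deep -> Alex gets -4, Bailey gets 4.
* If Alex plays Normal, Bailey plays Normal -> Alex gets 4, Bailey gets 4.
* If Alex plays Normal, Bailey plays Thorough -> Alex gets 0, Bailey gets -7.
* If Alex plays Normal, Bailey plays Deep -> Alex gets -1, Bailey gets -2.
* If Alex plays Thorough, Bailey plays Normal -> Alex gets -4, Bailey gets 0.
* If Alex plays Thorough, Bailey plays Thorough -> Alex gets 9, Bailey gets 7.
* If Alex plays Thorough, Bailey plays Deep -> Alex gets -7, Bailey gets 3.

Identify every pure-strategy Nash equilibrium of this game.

(Light, Normal): Alex can switch to Normal (-1 → 4). Not NE.
(Light, Thorough): Alex can switch to Normal (-5 → 0). Not NE.
(Light, Deep): Alex can switch to Normal (-4 → -1). Not NE.
(Normal, Normal): Alex gets 4, best alternative -1; Bailey gets 4, best alternative -2. No profitable deviation — NE.
(Normal, Thorough): Alex can switch to Thorough (0 → 9). Not NE.
(Normal, Deep): Bailey can switch to Normal (-2 → 4). Not NE.
(Thorough, Normal): Alex can switch to Light (-4 → -1). Not NE.
(Thorough, Thorough): Alex gets 9, best alternative 0; Bailey gets 7, best alternative 3. No profitable deviation — NE.
(The remaining 1 profile has a profitable deviation by the same check.)

The pure Nash equilibria are (Normal, Normal); (Thorough, Thorough).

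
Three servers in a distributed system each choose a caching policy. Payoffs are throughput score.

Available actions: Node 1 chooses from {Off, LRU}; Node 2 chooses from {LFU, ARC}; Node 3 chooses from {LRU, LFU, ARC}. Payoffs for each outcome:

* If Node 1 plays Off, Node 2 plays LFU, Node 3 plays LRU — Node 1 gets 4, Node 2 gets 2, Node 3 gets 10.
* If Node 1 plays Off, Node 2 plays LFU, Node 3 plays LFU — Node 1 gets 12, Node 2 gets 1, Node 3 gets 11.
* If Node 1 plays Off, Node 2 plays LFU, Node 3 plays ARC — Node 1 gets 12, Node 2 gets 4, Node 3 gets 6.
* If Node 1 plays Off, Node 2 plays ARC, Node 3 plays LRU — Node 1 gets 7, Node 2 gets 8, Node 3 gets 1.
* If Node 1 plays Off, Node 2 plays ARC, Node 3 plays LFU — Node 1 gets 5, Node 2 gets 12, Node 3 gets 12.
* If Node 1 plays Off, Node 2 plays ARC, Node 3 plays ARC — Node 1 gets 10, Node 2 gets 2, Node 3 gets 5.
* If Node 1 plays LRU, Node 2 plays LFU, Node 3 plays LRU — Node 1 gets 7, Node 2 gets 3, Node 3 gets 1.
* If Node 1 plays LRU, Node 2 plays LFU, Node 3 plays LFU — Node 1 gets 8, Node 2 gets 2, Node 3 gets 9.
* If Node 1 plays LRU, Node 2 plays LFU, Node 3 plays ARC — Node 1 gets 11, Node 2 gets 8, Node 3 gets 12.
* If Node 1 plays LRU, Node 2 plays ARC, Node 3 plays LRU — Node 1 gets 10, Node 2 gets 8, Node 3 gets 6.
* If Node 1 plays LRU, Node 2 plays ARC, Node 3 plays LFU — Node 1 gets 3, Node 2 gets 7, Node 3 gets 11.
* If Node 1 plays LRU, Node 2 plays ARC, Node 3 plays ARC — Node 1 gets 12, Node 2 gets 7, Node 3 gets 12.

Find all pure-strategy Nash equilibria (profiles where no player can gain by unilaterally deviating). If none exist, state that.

(Off, LFU, LRU): Node 1 can switch to LRU (4 → 7). Not NE.
(Off, LFU, LFU): Node 2 can switch to ARC (1 → 12). Not NE.
(Off, LFU, ARC): Node 3 can switch to LRU (6 → 10). Not NE.
(Off, ARC, LRU): Node 1 can switch to LRU (7 → 10). Not NE.
(Off, ARC, LFU): Node 1 gets 5, best alternative 3; Node 2 gets 12, best alternative 1; Node 3 gets 12, best alternative 5. No profitable deviation — NE.
(Off, ARC, ARC): Node 1 can switch to LRU (10 → 12). Not NE.
(LRU, LFU, LRU): Node 2 can switch to ARC (3 → 8). Not NE.
(LRU, LFU, LFU): Node 1 can switch to Off (8 → 12). Not NE.
(LRU, LFU, ARC): Node 1 can switch to Off (11 → 12). Not NE.
(LRU, ARC, LRU): Node 3 can switch to LFU (6 → 11). Not NE.
(LRU, ARC, LFU): Node 1 can switch to Off (3 → 5). Not NE.
(The remaining 1 profile has a profitable deviation by the same check.)

The unique pure-strategy Nash equilibrium is (Off, ARC, LFU).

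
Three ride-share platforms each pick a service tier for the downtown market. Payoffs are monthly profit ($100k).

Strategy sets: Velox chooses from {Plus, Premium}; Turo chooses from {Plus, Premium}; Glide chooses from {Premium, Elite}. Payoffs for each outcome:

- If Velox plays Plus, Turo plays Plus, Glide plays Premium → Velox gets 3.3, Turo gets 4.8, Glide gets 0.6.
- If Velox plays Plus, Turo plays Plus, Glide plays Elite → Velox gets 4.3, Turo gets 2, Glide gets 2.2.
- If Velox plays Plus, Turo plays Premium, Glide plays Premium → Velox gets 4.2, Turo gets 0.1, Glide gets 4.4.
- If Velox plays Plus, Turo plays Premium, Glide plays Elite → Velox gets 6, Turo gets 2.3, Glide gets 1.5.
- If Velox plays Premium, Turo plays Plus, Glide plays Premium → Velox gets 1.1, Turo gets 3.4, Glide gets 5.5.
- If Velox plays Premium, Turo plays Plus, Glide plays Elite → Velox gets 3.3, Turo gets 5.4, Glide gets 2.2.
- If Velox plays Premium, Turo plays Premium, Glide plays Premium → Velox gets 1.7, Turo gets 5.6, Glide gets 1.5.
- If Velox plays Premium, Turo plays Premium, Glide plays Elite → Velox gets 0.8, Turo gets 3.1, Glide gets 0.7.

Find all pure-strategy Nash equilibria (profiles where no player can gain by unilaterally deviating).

Velox against (Plus, Premium): payoffs 3.3, 1.1 → best response Plus.
Velox against (Plus, Elite): payoffs 4.3, 3.3 → best response Plus.
Velox against (Premium, Premium): payoffs 4.2, 1.7 → best response Plus.
Velox against (Premium, Elite): payoffs 6, 0.8 → best response Plus.
Turo against (Plus, Premium): payoffs 4.8, 0.1 → best response Plus.
Turo against (Plus, Elite): payoffs 2, 2.3 → best response Premium.
Turo against (Premium, Premium): payoffs 3.4, 5.6 → best response Premium.
Turo against (Premium, Elite): payoffs 5.4, 3.1 → best response Plus.
Glide against (Plus, Plus): payoffs 0.6, 2.2 → best response Elite.
Glide against (Plus, Premium): payoffs 4.4, 1.5 → best response Premium.
Glide against (Premium, Plus): payoffs 5.5, 2.2 → best response Premium.
Glide against (Premium, Premium): payoffs 1.5, 0.7 → best response Premium.
No profile is a mutual best response for all players.

none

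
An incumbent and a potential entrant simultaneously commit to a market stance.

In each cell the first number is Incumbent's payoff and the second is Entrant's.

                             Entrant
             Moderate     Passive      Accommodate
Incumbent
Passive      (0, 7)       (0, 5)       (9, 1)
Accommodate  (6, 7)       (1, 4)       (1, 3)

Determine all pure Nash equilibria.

Mark each player's best response to every combination of opponents' strategies; a profile where every player is best-responding is a pure Nash equilibrium.
Incumbent against Moderate: payoffs 0, 6 → best response Accommodate.
Incumbent against Passive: payoffs 0, 1 → best response Accommodate.
Incumbent against Accommodate: payoffs 9, 1 → best response Passive.
Entrant against Passive: payoffs 7, 5, 1 → best response Moderate.
Entrant against Accommodate: payoffs 7, 4, 3 → best response Moderate.
Mutual best responses: (Accommodate, Moderate).

(Accommodate, Moderate)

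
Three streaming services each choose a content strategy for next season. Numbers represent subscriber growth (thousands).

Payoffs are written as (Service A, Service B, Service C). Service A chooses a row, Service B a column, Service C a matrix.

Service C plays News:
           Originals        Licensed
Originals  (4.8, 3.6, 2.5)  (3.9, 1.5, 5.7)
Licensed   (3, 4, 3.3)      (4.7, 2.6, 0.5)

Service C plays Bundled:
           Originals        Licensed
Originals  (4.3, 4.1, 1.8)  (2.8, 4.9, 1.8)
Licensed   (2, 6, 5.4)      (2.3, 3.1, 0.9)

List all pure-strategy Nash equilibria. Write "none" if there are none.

Service A against (Originals, News): payoffs 4.8, 3 → best response Originals.
Service A against (Originals, Bundled): payoffs 4.3, 2 → best response Originals.
Service A against (Licensed, News): payoffs 3.9, 4.7 → best response Licensed.
Service A against (Licensed, Bundled): payoffs 2.8, 2.3 → best response Originals.
Service B against (Originals, News): payoffs 3.6, 1.5 → best response Originals.
Service B against (Originals, Bundled): payoffs 4.1, 4.9 → best response Licensed.
Service B against (Licensed, News): payoffs 4, 2.6 → best response Originals.
Service B against (Licensed, Bundled): payoffs 6, 3.1 → best response Originals.
Service C against (Originals, Originals): payoffs 2.5, 1.8 → best response News.
Service C against (Originals, Licensed): payoffs 5.7, 1.8 → best response News.
Service C against (Licensed, Originals): payoffs 3.3, 5.4 → best response Bundled.
Service C against (Licensed, Licensed): payoffs 0.5, 0.9 → best response Bundled.
Mutual best responses: (Originals, Originals, News).

(Originals, Originals, News)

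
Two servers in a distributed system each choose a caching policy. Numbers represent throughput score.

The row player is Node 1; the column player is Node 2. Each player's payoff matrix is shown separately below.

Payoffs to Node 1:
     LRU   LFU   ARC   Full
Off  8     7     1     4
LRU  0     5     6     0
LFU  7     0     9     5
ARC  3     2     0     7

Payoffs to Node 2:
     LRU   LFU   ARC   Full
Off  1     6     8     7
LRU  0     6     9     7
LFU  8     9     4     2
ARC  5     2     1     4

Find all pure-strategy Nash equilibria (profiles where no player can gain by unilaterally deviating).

Node 1 against LRU: payoffs 8, 0, 7, 3 → best response Off.
Node 1 against LFU: payoffs 7, 5, 0, 2 → best response Off.
Node 1 against ARC: payoffs 1, 6, 9, 0 → best response LFU.
Node 1 against Full: payoffs 4, 0, 5, 7 → best response ARC.
Node 2 against Off: payoffs 1, 6, 8, 7 → best response ARC.
Node 2 against LRU: payoffs 0, 6, 9, 7 → best response ARC.
Node 2 against LFU: payoffs 8, 9, 4, 2 → best response LFU.
Node 2 against ARC: payoffs 5, 2, 1, 4 → best response LRU.
No profile is a mutual best response for all players.

There is no pure-strategy Nash equilibrium.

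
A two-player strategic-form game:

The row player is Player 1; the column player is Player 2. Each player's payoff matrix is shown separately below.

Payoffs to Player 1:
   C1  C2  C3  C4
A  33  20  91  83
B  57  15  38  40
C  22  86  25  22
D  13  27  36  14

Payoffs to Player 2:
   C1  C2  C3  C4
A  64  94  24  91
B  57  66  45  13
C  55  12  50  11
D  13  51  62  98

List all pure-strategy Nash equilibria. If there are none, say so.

This game has no pure Nash equilibrium.

(A, C1): Player 1 can switch to B (33 → 57). Not NE.
(A, C2): Player 1 can switch to C (20 → 86). Not NE.
(A, C3): Player 2 can switch to C1 (24 → 64). Not NE.
(A, C4): Player 2 can switch to C2 (91 → 94). Not NE.
(B, C1): Player 2 can switch to C2 (57 → 66). Not NE.
(B, C2): Player 1 can switch to A (15 → 20). Not NE.
(B, C3): Player 1 can switch to A (38 → 91). Not NE.
(B, C4): Player 1 can switch to A (40 → 83). Not NE.
(C, C1): Player 1 can switch to A (22 → 33). Not NE.
(C, C2): Player 2 can switch to C1 (12 → 55). Not NE.
(C, C3): Player 1 can switch to A (25 → 91). Not NE.
(C, C4): Player 1 can switch to A (22 → 83). Not NE.
(The remaining 4 profiles each have a profitable deviation by the same check.)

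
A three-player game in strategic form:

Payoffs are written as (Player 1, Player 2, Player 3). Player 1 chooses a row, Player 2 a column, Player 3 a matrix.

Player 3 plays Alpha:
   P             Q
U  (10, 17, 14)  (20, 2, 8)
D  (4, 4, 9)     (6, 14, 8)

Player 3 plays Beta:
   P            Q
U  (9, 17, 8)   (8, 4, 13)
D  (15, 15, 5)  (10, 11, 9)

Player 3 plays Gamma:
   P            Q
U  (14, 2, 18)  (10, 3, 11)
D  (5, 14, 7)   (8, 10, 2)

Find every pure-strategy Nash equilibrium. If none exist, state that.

No pure-strategy Nash equilibrium.

(U, P, Alpha): Player 3 can switch to Gamma (14 → 18). Not NE.
(U, P, Beta): Player 1 can switch to D (9 → 15). Not NE.
(U, P, Gamma): Player 2 can switch to Q (2 → 3). Not NE.
(U, Q, Alpha): Player 2 can switch to P (2 → 17). Not NE.
(U, Q, Beta): Player 1 can switch to D (8 → 10). Not NE.
(U, Q, Gamma): Player 3 can switch to Beta (11 → 13). Not NE.
(D, P, Alpha): Player 1 can switch to U (4 → 10). Not NE.
(D, P, Beta): Player 3 can switch to Alpha (5 → 9). Not NE.
(D, P, Gamma): Player 1 can switch to U (5 → 14). Not NE.
(D, Q, Alpha): Player 1 can switch to U (6 → 20). Not NE.
(D, Q, Beta): Player 2 can switch to P (11 → 15). Not NE.
(D, Q, Gamma): Player 1 can switch to U (8 → 10). Not NE.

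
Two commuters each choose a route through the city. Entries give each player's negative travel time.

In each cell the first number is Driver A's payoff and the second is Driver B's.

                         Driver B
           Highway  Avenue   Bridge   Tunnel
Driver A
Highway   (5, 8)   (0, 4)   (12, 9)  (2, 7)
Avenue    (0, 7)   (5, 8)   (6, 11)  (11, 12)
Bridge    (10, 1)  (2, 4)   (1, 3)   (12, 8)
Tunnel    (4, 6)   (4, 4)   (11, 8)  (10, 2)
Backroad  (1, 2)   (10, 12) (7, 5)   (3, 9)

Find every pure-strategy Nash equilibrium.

For each strategy profile, look for a profitable unilateral deviation.
(Highway, Highway): Driver A can switch to Bridge (5 → 10). Not NE.
(Highway, Avenue): Driver A can switch to Avenue (0 → 5). Not NE.
(Highway, Bridge): Driver A gets 12, best alternative 11; Driver B gets 9, best alternative 8. No profitable deviation — NE.
(Highway, Tunnel): Driver A can switch to Avenue (2 → 11). Not NE.
(Avenue, Highway): Driver A can switch to Highway (0 → 5). Not NE.
(Avenue, Avenue): Driver A can switch to Backroad (5 → 10). Not NE.
(Avenue, Bridge): Driver A can switch to Highway (6 → 12). Not NE.
(Avenue, Tunnel): Driver A can switch to Bridge (11 → 12). Not NE.
(Bridge, Highway): Driver B can switch to Avenue (1 → 4). Not NE.
(Bridge, Avenue): Driver A can switch to Avenue (2 → 5). Not NE.
(Bridge, Bridge): Driver A can switch to Highway (1 → 12). Not NE.
(Bridge, Tunnel): Driver A gets 12, best alternative 11; Driver B gets 8, best alternative 4. No profitable deviation — NE.
(Backroad, Avenue): Driver A gets 10, best alternative 5; Driver B gets 12, best alternative 9. No profitable deviation — NE.
(The remaining 7 profiles each have a profitable deviation by the same check.)

The pure Nash equilibria are (Highway, Bridge); (Bridge, Tunnel); (Backroad, Avenue).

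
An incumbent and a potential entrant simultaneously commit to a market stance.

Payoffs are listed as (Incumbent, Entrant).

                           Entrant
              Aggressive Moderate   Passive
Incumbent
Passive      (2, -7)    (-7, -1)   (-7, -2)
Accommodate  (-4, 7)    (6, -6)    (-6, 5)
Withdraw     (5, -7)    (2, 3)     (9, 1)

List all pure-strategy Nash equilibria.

This game has no pure Nash equilibrium.

For each strategy profile, look for a profitable unilateral deviation.
(Passive, Aggressive): Incumbent can switch to Withdraw (2 → 5). Not NE.
(Passive, Moderate): Incumbent can switch to Accommodate (-7 → 6). Not NE.
(Passive, Passive): Incumbent can switch to Accommodate (-7 → -6). Not NE.
(Accommodate, Aggressive): Incumbent can switch to Passive (-4 → 2). Not NE.
(Accommodate, Moderate): Entrant can switch to Aggressive (-6 → 7). Not NE.
(Accommodate, Passive): Incumbent can switch to Withdraw (-6 → 9). Not NE.
(Withdraw, Aggressive): Entrant can switch to Moderate (-7 → 3). Not NE.
(Withdraw, Moderate): Incumbent can switch to Accommodate (2 → 6). Not NE.
(Withdraw, Passive): Entrant can switch to Moderate (1 → 3). Not NE.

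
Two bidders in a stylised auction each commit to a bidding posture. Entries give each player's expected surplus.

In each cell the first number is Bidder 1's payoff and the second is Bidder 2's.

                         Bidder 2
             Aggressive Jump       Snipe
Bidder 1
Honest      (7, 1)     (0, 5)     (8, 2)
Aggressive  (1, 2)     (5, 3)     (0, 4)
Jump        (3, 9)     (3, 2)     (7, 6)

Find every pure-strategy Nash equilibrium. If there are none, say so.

Bidder 1 against Aggressive: payoffs 7, 1, 3 → best response Honest.
Bidder 1 against Jump: payoffs 0, 5, 3 → best response Aggressive.
Bidder 1 against Snipe: payoffs 8, 0, 7 → best response Honest.
Bidder 2 against Honest: payoffs 1, 5, 2 → best response Jump.
Bidder 2 against Aggressive: payoffs 2, 3, 4 → best response Snipe.
Bidder 2 against Jump: payoffs 9, 2, 6 → best response Aggressive.
No profile is a mutual best response for all players.

This game has no pure Nash equilibrium.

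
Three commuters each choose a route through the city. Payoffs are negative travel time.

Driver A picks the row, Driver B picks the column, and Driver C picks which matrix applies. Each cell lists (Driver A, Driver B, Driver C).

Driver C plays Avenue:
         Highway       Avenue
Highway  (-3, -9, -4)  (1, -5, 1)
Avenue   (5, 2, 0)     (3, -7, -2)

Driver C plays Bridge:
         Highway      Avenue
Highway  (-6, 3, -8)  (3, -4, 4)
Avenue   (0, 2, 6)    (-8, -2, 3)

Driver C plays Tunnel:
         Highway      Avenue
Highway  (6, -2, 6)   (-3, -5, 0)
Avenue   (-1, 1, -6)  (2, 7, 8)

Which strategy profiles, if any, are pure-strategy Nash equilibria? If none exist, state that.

The pure Nash equilibria are (Highway, Highway, Tunnel); (Avenue, Highway, Bridge); (Avenue, Avenue, Tunnel).

Driver A against (Highway, Avenue): payoffs -3, 5 → best response Avenue.
Driver A against (Highway, Bridge): payoffs -6, 0 → best response Avenue.
Driver A against (Highway, Tunnel): payoffs 6, -1 → best response Highway.
Driver A against (Avenue, Avenue): payoffs 1, 3 → best response Avenue.
Driver A against (Avenue, Bridge): payoffs 3, -8 → best response Highway.
Driver A against (Avenue, Tunnel): payoffs -3, 2 → best response Avenue.
Driver B against (Highway, Avenue): payoffs -9, -5 → best response Avenue.
Driver B against (Highway, Bridge): payoffs 3, -4 → best response Highway.
Driver B against (Highway, Tunnel): payoffs -2, -5 → best response Highway.
Driver B against (Avenue, Avenue): payoffs 2, -7 → best response Highway.
Driver B against (Avenue, Bridge): payoffs 2, -2 → best response Highway.
Driver B against (Avenue, Tunnel): payoffs 1, 7 → best response Avenue.
Driver C against (Highway, Highway): payoffs -4, -8, 6 → best response Tunnel.
Driver C against (Highway, Avenue): payoffs 1, 4, 0 → best response Bridge.
Driver C against (Avenue, Highway): payoffs 0, 6, -6 → best response Bridge.
Driver C against (Avenue, Avenue): payoffs -2, 3, 8 → best response Tunnel.
Mutual best responses: (Highway, Highway, Tunnel); (Avenue, Highway, Bridge); (Avenue, Avenue, Tunnel).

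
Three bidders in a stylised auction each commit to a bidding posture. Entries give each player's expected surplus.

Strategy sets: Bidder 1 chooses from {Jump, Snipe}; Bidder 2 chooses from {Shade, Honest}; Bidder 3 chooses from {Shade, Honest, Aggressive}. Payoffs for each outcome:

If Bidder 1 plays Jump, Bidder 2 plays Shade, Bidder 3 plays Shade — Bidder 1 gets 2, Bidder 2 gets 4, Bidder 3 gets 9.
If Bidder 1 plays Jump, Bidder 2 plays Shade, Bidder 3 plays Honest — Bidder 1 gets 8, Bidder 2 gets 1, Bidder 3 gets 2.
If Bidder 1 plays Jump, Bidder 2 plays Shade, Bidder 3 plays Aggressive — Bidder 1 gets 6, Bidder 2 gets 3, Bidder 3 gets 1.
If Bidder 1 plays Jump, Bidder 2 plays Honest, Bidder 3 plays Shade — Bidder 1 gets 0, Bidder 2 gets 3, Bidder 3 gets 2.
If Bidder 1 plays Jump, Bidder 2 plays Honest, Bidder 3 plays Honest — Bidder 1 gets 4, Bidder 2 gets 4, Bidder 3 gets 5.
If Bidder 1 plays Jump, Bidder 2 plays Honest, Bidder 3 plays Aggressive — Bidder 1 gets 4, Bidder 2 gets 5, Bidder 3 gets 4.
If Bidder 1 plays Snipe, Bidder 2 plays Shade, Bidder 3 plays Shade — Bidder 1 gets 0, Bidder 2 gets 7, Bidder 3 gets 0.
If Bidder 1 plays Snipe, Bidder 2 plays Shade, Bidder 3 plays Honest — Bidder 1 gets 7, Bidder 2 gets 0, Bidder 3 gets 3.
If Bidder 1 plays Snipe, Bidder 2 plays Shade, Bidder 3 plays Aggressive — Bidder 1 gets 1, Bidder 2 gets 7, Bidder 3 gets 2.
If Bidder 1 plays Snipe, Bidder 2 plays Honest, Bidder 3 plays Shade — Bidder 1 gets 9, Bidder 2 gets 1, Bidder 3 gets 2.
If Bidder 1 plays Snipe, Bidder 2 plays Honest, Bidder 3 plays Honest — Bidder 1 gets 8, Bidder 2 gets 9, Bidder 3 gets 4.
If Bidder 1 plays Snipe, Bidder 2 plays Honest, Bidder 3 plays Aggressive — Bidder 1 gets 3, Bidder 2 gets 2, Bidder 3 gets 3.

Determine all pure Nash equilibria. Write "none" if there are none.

Pure-strategy Nash equilibria: (Jump, Shade, Shade), (Snipe, Honest, Honest)

Mark each player's best response to every combination of opponents' strategies; a profile where every player is best-responding is a pure Nash equilibrium.
Bidder 1 against (Shade, Shade): payoffs 2, 0 → best response Jump.
Bidder 1 against (Shade, Honest): payoffs 8, 7 → best response Jump.
Bidder 1 against (Shade, Aggressive): payoffs 6, 1 → best response Jump.
Bidder 1 against (Honest, Shade): payoffs 0, 9 → best response Snipe.
Bidder 1 against (Honest, Honest): payoffs 4, 8 → best response Snipe.
Bidder 1 against (Honest, Aggressive): payoffs 4, 3 → best response Jump.
Bidder 2 against (Jump, Shade): payoffs 4, 3 → best response Shade.
Bidder 2 against (Jump, Honest): payoffs 1, 4 → best response Honest.
Bidder 2 against (Jump, Aggressive): payoffs 3, 5 → best response Honest.
Bidder 2 against (Snipe, Shade): payoffs 7, 1 → best response Shade.
Bidder 2 against (Snipe, Honest): payoffs 0, 9 → best response Honest.
Bidder 2 against (Snipe, Aggressive): payoffs 7, 2 → best response Shade.
Bidder 3 against (Jump, Shade): payoffs 9, 2, 1 → best response Shade.
Bidder 3 against (Jump, Honest): payoffs 2, 5, 4 → best response Honest.
Bidder 3 against (Snipe, Shade): payoffs 0, 3, 2 → best response Honest.
Bidder 3 against (Snipe, Honest): payoffs 2, 4, 3 → best response Honest.
Mutual best responses: (Jump, Shade, Shade); (Snipe, Honest, Honest).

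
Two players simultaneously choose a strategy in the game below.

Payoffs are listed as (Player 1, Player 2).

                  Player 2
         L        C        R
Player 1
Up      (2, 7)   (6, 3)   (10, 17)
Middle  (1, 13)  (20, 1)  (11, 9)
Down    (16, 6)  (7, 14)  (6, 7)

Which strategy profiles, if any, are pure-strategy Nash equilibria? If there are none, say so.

none

Player 1 against L: payoffs 2, 1, 16 → best response Down.
Player 1 against C: payoffs 6, 20, 7 → best response Middle.
Player 1 against R: payoffs 10, 11, 6 → best response Middle.
Player 2 against Up: payoffs 7, 3, 17 → best response R.
Player 2 against Middle: payoffs 13, 1, 9 → best response L.
Player 2 against Down: payoffs 6, 14, 7 → best response C.
No profile is a mutual best response for all players.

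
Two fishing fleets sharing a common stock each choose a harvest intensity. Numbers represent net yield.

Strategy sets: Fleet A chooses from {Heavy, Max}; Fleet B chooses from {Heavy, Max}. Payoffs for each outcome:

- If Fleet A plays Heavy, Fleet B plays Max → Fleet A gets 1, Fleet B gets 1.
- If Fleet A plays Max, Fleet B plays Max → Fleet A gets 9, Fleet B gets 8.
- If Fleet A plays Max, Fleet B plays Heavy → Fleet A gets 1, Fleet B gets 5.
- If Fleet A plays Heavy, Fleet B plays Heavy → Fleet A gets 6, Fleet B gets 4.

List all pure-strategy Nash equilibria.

(Heavy, Heavy): Fleet A gets 6, best alternative 1; Fleet B gets 4, best alternative 1. No profitable deviation — NE.
(Heavy, Max): Fleet A can switch to Max (1 → 9). Not NE.
(Max, Heavy): Fleet A can switch to Heavy (1 → 6). Not NE.
(Max, Max): Fleet A gets 9, best alternative 1; Fleet B gets 8, best alternative 5. No profitable deviation — NE.

The pure Nash equilibria are (Heavy, Heavy) and (Max, Max).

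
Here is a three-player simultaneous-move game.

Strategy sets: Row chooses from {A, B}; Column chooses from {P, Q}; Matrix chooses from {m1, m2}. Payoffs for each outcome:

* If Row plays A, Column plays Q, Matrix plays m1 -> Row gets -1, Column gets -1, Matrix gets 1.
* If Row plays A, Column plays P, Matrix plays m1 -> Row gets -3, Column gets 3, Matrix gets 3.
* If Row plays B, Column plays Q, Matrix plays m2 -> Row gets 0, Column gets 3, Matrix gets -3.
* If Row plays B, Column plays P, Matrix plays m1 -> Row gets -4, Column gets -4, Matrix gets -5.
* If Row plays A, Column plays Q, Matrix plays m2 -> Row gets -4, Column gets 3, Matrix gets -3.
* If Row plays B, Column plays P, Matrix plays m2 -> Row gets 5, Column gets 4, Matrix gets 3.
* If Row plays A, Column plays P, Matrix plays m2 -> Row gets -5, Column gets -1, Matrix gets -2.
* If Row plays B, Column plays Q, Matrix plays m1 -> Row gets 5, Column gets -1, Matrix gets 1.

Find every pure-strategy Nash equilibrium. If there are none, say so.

For each strategy profile, look for a profitable unilateral deviation.
(A, P, m1): Row gets -3, best alternative -4; Column gets 3, best alternative -1; Matrix gets 3, best alternative -2. No profitable deviation — NE.
(A, P, m2): Row can switch to B (-5 → 5). Not NE.
(A, Q, m1): Row can switch to B (-1 → 5). Not NE.
(A, Q, m2): Row can switch to B (-4 → 0). Not NE.
(B, P, m1): Row can switch to A (-4 → -3). Not NE.
(B, P, m2): Row gets 5, best alternative -5; Column gets 4, best alternative 3; Matrix gets 3, best alternative -5. No profitable deviation — NE.
(B, Q, m1): Row gets 5, best alternative -1; Column gets -1, best alternative -4; Matrix gets 1, best alternative -3. No profitable deviation — NE.
(B, Q, m2): Column can switch to P (3 → 4). Not NE.

The pure Nash equilibria are (A, P, m1); (B, P, m2); (B, Q, m1).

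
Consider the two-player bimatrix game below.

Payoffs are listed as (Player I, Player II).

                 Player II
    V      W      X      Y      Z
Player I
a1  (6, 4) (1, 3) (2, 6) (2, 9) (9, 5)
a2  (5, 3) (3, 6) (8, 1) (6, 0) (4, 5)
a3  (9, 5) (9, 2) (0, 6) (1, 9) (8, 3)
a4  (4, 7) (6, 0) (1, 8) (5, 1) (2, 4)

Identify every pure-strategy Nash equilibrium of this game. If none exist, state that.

For each player, find the best response to each opponent profile; mutual best responses are the pure NE.
Player I against V: payoffs 6, 5, 9, 4 → best response a3.
Player I against W: payoffs 1, 3, 9, 6 → best response a3.
Player I against X: payoffs 2, 8, 0, 1 → best response a2.
Player I against Y: payoffs 2, 6, 1, 5 → best response a2.
Player I against Z: payoffs 9, 4, 8, 2 → best response a1.
Player II against a1: payoffs 4, 3, 6, 9, 5 → best response Y.
Player II against a2: payoffs 3, 6, 1, 0, 5 → best response W.
Player II against a3: payoffs 5, 2, 6, 9, 3 → best response Y.
Player II against a4: payoffs 7, 0, 8, 1, 4 → best response X.
No profile is a mutual best response for all players.

This game has no pure Nash equilibrium.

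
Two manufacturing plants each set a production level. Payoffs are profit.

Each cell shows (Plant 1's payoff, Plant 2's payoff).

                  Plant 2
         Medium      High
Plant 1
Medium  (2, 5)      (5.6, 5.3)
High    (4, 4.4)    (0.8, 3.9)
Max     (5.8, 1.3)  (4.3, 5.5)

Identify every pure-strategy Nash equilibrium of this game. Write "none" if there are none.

(Medium, Medium): Plant 1 can switch to High (2 → 4). Not NE.
(Medium, High): Plant 1 gets 5.6, best alternative 4.3; Plant 2 gets 5.3, best alternative 5. No profitable deviation — NE.
(High, Medium): Plant 1 can switch to Max (4 → 5.8). Not NE.
(High, High): Plant 1 can switch to Medium (0.8 → 5.6). Not NE.
(Max, Medium): Plant 2 can switch to High (1.3 → 5.5). Not NE.
(Max, High): Plant 1 can switch to Medium (4.3 → 5.6). Not NE.

(Medium, High)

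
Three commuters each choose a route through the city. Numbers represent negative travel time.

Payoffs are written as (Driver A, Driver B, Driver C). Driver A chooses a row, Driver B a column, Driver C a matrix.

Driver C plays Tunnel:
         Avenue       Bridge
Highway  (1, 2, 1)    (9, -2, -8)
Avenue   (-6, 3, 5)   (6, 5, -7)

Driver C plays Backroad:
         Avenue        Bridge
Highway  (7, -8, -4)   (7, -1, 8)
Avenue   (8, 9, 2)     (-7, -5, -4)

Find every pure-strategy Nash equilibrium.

For each strategy profile, look for a profitable unilateral deviation.
(Highway, Avenue, Tunnel): Driver A gets 1, best alternative -6; Driver B gets 2, best alternative -2; Driver C gets 1, best alternative -4. No profitable deviation — NE.
(Highway, Avenue, Backroad): Driver A can switch to Avenue (7 → 8). Not NE.
(Highway, Bridge, Tunnel): Driver B can switch to Avenue (-2 → 2). Not NE.
(Highway, Bridge, Backroad): Driver A gets 7, best alternative -7; Driver B gets -1, best alternative -8; Driver C gets 8, best alternative -8. No profitable deviation — NE.
(Avenue, Avenue, Tunnel): Driver A can switch to Highway (-6 → 1). Not NE.
(Avenue, Avenue, Backroad): Driver C can switch to Tunnel (2 → 5). Not NE.
(Avenue, Bridge, Tunnel): Driver A can switch to Highway (6 → 9). Not NE.
(Avenue, Bridge, Backroad): Driver A can switch to Highway (-7 → 7). Not NE.

The pure Nash equilibria are (Highway, Avenue, Tunnel), (Highway, Bridge, Backroad).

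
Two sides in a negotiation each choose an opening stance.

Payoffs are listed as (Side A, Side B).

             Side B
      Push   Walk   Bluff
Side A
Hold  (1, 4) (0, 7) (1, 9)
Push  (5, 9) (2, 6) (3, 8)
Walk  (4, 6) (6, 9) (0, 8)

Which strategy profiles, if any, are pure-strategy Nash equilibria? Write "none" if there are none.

Check each profile: it is a Nash equilibrium iff no player can strictly gain by switching unilaterally.
(Hold, Push): Side A can switch to Push (1 → 5). Not NE.
(Hold, Walk): Side A can switch to Push (0 → 2). Not NE.
(Hold, Bluff): Side A can switch to Push (1 → 3). Not NE.
(Push, Push): Side A gets 5, best alternative 4; Side B gets 9, best alternative 8. No profitable deviation — NE.
(Push, Walk): Side A can switch to Walk (2 → 6). Not NE.
(Push, Bluff): Side B can switch to Push (8 → 9). Not NE.
(Walk, Push): Side A can switch to Push (4 → 5). Not NE.
(Walk, Walk): Side A gets 6, best alternative 2; Side B gets 9, best alternative 8. No profitable deviation — NE.
(Walk, Bluff): Side A can switch to Hold (0 → 1). Not NE.

The pure Nash equilibria are (Push, Push), (Walk, Walk).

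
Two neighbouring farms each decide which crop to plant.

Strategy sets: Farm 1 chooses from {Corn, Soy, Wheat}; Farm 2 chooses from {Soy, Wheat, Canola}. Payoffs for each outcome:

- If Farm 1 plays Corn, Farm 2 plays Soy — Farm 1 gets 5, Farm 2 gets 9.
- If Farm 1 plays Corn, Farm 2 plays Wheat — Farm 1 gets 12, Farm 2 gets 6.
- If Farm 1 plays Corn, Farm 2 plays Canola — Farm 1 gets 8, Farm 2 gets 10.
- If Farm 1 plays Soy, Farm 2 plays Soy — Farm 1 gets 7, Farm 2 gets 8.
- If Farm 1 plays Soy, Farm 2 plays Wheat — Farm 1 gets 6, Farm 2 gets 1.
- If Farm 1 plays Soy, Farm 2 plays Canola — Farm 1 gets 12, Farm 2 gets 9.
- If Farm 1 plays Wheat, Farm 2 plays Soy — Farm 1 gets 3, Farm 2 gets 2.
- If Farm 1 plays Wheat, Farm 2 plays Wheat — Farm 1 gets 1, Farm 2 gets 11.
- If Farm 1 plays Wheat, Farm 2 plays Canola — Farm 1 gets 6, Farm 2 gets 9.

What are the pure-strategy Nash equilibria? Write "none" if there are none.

Pure NE: (Soy, Canola)

(Corn, Soy): Farm 1 can switch to Soy (5 → 7). Not NE.
(Corn, Wheat): Farm 2 can switch to Soy (6 → 9). Not NE.
(Corn, Canola): Farm 1 can switch to Soy (8 → 12). Not NE.
(Soy, Soy): Farm 2 can switch to Canola (8 → 9). Not NE.
(Soy, Wheat): Farm 1 can switch to Corn (6 → 12). Not NE.
(Soy, Canola): Farm 1 gets 12, best alternative 8; Farm 2 gets 9, best alternative 8. No profitable deviation — NE.
(Wheat, Soy): Farm 1 can switch to Corn (3 → 5). Not NE.
(The remaining 2 profiles each have a profitable deviation by the same check.)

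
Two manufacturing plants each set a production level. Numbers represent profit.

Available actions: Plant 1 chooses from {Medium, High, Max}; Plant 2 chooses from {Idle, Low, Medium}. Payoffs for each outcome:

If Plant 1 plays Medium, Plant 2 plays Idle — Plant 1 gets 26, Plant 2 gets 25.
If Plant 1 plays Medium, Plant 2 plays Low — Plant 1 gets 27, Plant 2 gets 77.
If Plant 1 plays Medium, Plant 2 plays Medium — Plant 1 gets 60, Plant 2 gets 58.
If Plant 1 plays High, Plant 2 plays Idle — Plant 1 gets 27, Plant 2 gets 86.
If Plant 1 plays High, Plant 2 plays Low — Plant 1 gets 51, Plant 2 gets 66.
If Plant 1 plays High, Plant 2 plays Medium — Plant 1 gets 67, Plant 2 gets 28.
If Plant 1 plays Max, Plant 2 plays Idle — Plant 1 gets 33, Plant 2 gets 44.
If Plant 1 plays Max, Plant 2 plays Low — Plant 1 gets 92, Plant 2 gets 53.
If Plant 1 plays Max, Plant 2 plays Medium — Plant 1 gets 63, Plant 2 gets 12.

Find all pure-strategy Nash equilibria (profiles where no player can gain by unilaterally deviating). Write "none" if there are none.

For each strategy profile, look for a profitable unilateral deviation.
(Medium, Idle): Plant 1 can switch to High (26 → 27). Not NE.
(Medium, Low): Plant 1 can switch to High (27 → 51). Not NE.
(Medium, Medium): Plant 1 can switch to High (60 → 67). Not NE.
(High, Idle): Plant 1 can switch to Max (27 → 33). Not NE.
(High, Low): Plant 1 can switch to Max (51 → 92). Not NE.
(High, Medium): Plant 2 can switch to Idle (28 → 86). Not NE.
(Max, Idle): Plant 2 can switch to Low (44 → 53). Not NE.
(Max, Low): Plant 1 gets 92, best alternative 51; Plant 2 gets 53, best alternative 44. No profitable deviation — NE.
(Max, Medium): Plant 1 can switch to High (63 → 67). Not NE.

The unique pure-strategy Nash equilibrium is (Max, Low).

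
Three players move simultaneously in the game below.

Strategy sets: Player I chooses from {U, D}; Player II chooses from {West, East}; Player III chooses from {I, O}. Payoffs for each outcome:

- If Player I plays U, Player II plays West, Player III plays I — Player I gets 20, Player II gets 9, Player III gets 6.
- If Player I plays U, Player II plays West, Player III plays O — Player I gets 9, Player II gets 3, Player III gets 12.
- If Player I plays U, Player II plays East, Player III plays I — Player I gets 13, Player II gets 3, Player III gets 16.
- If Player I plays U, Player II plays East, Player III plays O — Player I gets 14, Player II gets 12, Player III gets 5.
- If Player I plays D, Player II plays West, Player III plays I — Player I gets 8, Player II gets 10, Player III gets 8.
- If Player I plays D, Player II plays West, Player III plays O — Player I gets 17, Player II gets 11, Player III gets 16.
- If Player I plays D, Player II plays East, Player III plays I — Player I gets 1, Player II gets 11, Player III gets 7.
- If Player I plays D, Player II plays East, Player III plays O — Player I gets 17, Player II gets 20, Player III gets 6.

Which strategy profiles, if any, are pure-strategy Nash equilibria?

Player I against (West, I): payoffs 20, 8 → best response U.
Player I against (West, O): payoffs 9, 17 → best response D.
Player I against (East, I): payoffs 13, 1 → best response U.
Player I against (East, O): payoffs 14, 17 → best response D.
Player II against (U, I): payoffs 9, 3 → best response West.
Player II against (U, O): payoffs 3, 12 → best response East.
Player II against (D, I): payoffs 10, 11 → best response East.
Player II against (D, O): payoffs 11, 20 → best response East.
Player III against (U, West): payoffs 6, 12 → best response O.
Player III against (U, East): payoffs 16, 5 → best response I.
Player III against (D, West): payoffs 8, 16 → best response O.
Player III against (D, East): payoffs 7, 6 → best response I.
No profile is a mutual best response for all players.

none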